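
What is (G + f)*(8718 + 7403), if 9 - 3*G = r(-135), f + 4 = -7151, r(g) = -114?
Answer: -114684794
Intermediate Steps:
f = -7155 (f = -4 - 7151 = -7155)
G = 41 (G = 3 - ⅓*(-114) = 3 + 38 = 41)
(G + f)*(8718 + 7403) = (41 - 7155)*(8718 + 7403) = -7114*16121 = -114684794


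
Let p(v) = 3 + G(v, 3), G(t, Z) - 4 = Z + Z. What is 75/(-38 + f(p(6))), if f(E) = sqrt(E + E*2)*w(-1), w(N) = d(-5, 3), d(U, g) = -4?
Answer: -285/82 + 15*sqrt(39)/41 ≈ -1.1909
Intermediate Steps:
G(t, Z) = 4 + 2*Z (G(t, Z) = 4 + (Z + Z) = 4 + 2*Z)
w(N) = -4
p(v) = 13 (p(v) = 3 + (4 + 2*3) = 3 + (4 + 6) = 3 + 10 = 13)
f(E) = -4*sqrt(3)*sqrt(E) (f(E) = sqrt(E + E*2)*(-4) = sqrt(E + 2*E)*(-4) = sqrt(3*E)*(-4) = (sqrt(3)*sqrt(E))*(-4) = -4*sqrt(3)*sqrt(E))
75/(-38 + f(p(6))) = 75/(-38 - 4*sqrt(3)*sqrt(13)) = 75/(-38 - 4*sqrt(39))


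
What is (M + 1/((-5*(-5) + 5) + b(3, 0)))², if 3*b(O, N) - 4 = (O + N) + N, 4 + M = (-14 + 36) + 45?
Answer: 37380996/9409 ≈ 3972.9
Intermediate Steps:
M = 63 (M = -4 + ((-14 + 36) + 45) = -4 + (22 + 45) = -4 + 67 = 63)
b(O, N) = 4/3 + O/3 + 2*N/3 (b(O, N) = 4/3 + ((O + N) + N)/3 = 4/3 + ((N + O) + N)/3 = 4/3 + (O + 2*N)/3 = 4/3 + (O/3 + 2*N/3) = 4/3 + O/3 + 2*N/3)
(M + 1/((-5*(-5) + 5) + b(3, 0)))² = (63 + 1/((-5*(-5) + 5) + (4/3 + (⅓)*3 + (⅔)*0)))² = (63 + 1/((25 + 5) + (4/3 + 1 + 0)))² = (63 + 1/(30 + 7/3))² = (63 + 1/(97/3))² = (63 + 3/97)² = (6114/97)² = 37380996/9409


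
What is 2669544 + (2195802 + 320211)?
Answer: 5185557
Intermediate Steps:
2669544 + (2195802 + 320211) = 2669544 + 2516013 = 5185557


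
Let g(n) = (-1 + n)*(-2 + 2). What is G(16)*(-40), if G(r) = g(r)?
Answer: 0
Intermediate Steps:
g(n) = 0 (g(n) = (-1 + n)*0 = 0)
G(r) = 0
G(16)*(-40) = 0*(-40) = 0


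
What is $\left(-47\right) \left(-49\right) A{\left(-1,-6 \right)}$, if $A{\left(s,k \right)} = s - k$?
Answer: $11515$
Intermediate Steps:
$\left(-47\right) \left(-49\right) A{\left(-1,-6 \right)} = \left(-47\right) \left(-49\right) \left(-1 - -6\right) = 2303 \left(-1 + 6\right) = 2303 \cdot 5 = 11515$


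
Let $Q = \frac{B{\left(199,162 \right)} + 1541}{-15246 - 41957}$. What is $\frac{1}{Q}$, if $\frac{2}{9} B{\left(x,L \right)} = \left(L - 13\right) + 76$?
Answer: $- \frac{114406}{5107} \approx -22.402$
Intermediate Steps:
$B{\left(x,L \right)} = \frac{567}{2} + \frac{9 L}{2}$ ($B{\left(x,L \right)} = \frac{9 \left(\left(L - 13\right) + 76\right)}{2} = \frac{9 \left(\left(-13 + L\right) + 76\right)}{2} = \frac{9 \left(63 + L\right)}{2} = \frac{567}{2} + \frac{9 L}{2}$)
$Q = - \frac{5107}{114406}$ ($Q = \frac{\left(\frac{567}{2} + \frac{9}{2} \cdot 162\right) + 1541}{-15246 - 41957} = \frac{\left(\frac{567}{2} + 729\right) + 1541}{-57203} = \left(\frac{2025}{2} + 1541\right) \left(- \frac{1}{57203}\right) = \frac{5107}{2} \left(- \frac{1}{57203}\right) = - \frac{5107}{114406} \approx -0.044639$)
$\frac{1}{Q} = \frac{1}{- \frac{5107}{114406}} = - \frac{114406}{5107}$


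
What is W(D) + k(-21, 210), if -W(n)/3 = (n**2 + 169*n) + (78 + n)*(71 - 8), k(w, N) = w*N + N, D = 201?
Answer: -280041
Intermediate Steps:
k(w, N) = N + N*w (k(w, N) = N*w + N = N + N*w)
W(n) = -14742 - 696*n - 3*n**2 (W(n) = -3*((n**2 + 169*n) + (78 + n)*(71 - 8)) = -3*((n**2 + 169*n) + (78 + n)*63) = -3*((n**2 + 169*n) + (4914 + 63*n)) = -3*(4914 + n**2 + 232*n) = -14742 - 696*n - 3*n**2)
W(D) + k(-21, 210) = (-14742 - 696*201 - 3*201**2) + 210*(1 - 21) = (-14742 - 139896 - 3*40401) + 210*(-20) = (-14742 - 139896 - 121203) - 4200 = -275841 - 4200 = -280041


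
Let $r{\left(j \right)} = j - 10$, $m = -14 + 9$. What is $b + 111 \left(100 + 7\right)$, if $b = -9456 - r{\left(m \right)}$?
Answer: $2436$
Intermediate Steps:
$m = -5$
$r{\left(j \right)} = -10 + j$ ($r{\left(j \right)} = j - 10 = -10 + j$)
$b = -9441$ ($b = -9456 - \left(-10 - 5\right) = -9456 - -15 = -9456 + 15 = -9441$)
$b + 111 \left(100 + 7\right) = -9441 + 111 \left(100 + 7\right) = -9441 + 111 \cdot 107 = -9441 + 11877 = 2436$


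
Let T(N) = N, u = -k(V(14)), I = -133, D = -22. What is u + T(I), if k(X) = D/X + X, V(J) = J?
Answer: -1018/7 ≈ -145.43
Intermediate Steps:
k(X) = X - 22/X (k(X) = -22/X + X = X - 22/X)
u = -87/7 (u = -(14 - 22/14) = -(14 - 22*1/14) = -(14 - 11/7) = -1*87/7 = -87/7 ≈ -12.429)
u + T(I) = -87/7 - 133 = -1018/7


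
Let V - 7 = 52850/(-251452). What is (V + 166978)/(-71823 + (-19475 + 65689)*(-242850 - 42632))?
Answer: -20994329685/1658745484015946 ≈ -1.2657e-5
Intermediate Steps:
V = 853657/125726 (V = 7 + 52850/(-251452) = 7 + 52850*(-1/251452) = 7 - 26425/125726 = 853657/125726 ≈ 6.7898)
(V + 166978)/(-71823 + (-19475 + 65689)*(-242850 - 42632)) = (853657/125726 + 166978)/(-71823 + (-19475 + 65689)*(-242850 - 42632)) = 20994329685/(125726*(-71823 + 46214*(-285482))) = 20994329685/(125726*(-71823 - 13193265148)) = (20994329685/125726)/(-13193336971) = (20994329685/125726)*(-1/13193336971) = -20994329685/1658745484015946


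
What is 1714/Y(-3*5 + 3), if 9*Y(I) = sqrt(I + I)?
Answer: -2571*I*sqrt(6)/2 ≈ -3148.8*I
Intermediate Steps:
Y(I) = sqrt(2)*sqrt(I)/9 (Y(I) = sqrt(I + I)/9 = sqrt(2*I)/9 = (sqrt(2)*sqrt(I))/9 = sqrt(2)*sqrt(I)/9)
1714/Y(-3*5 + 3) = 1714/((sqrt(2)*sqrt(-3*5 + 3)/9)) = 1714/((sqrt(2)*sqrt(-15 + 3)/9)) = 1714/((sqrt(2)*sqrt(-12)/9)) = 1714/((sqrt(2)*(2*I*sqrt(3))/9)) = 1714/((2*I*sqrt(6)/9)) = 1714*(-3*I*sqrt(6)/4) = -2571*I*sqrt(6)/2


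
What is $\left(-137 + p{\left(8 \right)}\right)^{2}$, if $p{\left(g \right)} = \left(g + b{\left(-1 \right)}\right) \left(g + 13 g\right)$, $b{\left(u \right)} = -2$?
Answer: $286225$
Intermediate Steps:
$p{\left(g \right)} = 14 g \left(-2 + g\right)$ ($p{\left(g \right)} = \left(g - 2\right) \left(g + 13 g\right) = \left(-2 + g\right) 14 g = 14 g \left(-2 + g\right)$)
$\left(-137 + p{\left(8 \right)}\right)^{2} = \left(-137 + 14 \cdot 8 \left(-2 + 8\right)\right)^{2} = \left(-137 + 14 \cdot 8 \cdot 6\right)^{2} = \left(-137 + 672\right)^{2} = 535^{2} = 286225$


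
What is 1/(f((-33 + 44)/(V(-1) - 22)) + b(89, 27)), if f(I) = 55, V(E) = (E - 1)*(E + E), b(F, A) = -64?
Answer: -⅑ ≈ -0.11111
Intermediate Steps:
V(E) = 2*E*(-1 + E) (V(E) = (-1 + E)*(2*E) = 2*E*(-1 + E))
1/(f((-33 + 44)/(V(-1) - 22)) + b(89, 27)) = 1/(55 - 64) = 1/(-9) = -⅑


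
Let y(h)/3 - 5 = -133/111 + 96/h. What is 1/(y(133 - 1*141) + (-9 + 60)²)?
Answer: 37/95327 ≈ 0.00038814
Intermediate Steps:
y(h) = 422/37 + 288/h (y(h) = 15 + 3*(-133/111 + 96/h) = 15 + (-133/37 + 288/h) = 422/37 + 288/h)
1/(y(133 - 1*141) + (-9 + 60)²) = 1/((422/37 + 288/(133 - 1*141)) + (-9 + 60)²) = 1/((422/37 + 288/(133 - 141)) + 51²) = 1/((422/37 + 288/(-8)) + 2601) = 1/((422/37 + 288*(-⅛)) + 2601) = 1/((422/37 - 36) + 2601) = 1/(-910/37 + 2601) = 1/(95327/37) = 37/95327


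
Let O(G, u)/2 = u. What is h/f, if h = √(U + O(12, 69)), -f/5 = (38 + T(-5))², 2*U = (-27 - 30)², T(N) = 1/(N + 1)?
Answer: -8*√282/22801 ≈ -0.0058920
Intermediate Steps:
O(G, u) = 2*u
T(N) = 1/(1 + N)
U = 3249/2 (U = (-27 - 30)²/2 = (½)*(-57)² = (½)*3249 = 3249/2 ≈ 1624.5)
f = -114005/16 (f = -5*(38 + 1/(1 - 5))² = -5*(38 + 1/(-4))² = -5*(38 - ¼)² = -5*(151/4)² = -5*22801/16 = -114005/16 ≈ -7125.3)
h = 5*√282/2 (h = √(3249/2 + 2*69) = √(3249/2 + 138) = √(3525/2) = 5*√282/2 ≈ 41.982)
h/f = (5*√282/2)/(-114005/16) = (5*√282/2)*(-16/114005) = -8*√282/22801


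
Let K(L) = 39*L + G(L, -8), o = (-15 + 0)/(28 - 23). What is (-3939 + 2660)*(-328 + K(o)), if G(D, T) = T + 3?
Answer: 575550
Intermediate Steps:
G(D, T) = 3 + T
o = -3 (o = -15/5 = -15*1/5 = -3)
K(L) = -5 + 39*L (K(L) = 39*L + (3 - 8) = 39*L - 5 = -5 + 39*L)
(-3939 + 2660)*(-328 + K(o)) = (-3939 + 2660)*(-328 + (-5 + 39*(-3))) = -1279*(-328 + (-5 - 117)) = -1279*(-328 - 122) = -1279*(-450) = 575550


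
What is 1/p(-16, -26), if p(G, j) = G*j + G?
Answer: 1/400 ≈ 0.0025000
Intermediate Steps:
p(G, j) = G + G*j
1/p(-16, -26) = 1/(-16*(1 - 26)) = 1/(-16*(-25)) = 1/400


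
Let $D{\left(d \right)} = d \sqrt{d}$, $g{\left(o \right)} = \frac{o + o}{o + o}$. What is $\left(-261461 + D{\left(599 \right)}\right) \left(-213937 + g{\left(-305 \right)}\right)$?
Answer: $55935920496 - 128147664 \sqrt{599} \approx 5.28 \cdot 10^{10}$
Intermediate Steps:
$g{\left(o \right)} = 1$ ($g{\left(o \right)} = \frac{2 o}{2 o} = 2 o \frac{1}{2 o} = 1$)
$D{\left(d \right)} = d^{\frac{3}{2}}$
$\left(-261461 + D{\left(599 \right)}\right) \left(-213937 + g{\left(-305 \right)}\right) = \left(-261461 + 599^{\frac{3}{2}}\right) \left(-213937 + 1\right) = \left(-261461 + 599 \sqrt{599}\right) \left(-213936\right) = 55935920496 - 128147664 \sqrt{599}$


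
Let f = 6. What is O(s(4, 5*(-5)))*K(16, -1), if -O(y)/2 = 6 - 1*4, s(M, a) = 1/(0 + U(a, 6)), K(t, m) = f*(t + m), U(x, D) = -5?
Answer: -360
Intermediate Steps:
K(t, m) = 6*m + 6*t (K(t, m) = 6*(t + m) = 6*(m + t) = 6*m + 6*t)
s(M, a) = -⅕ (s(M, a) = 1/(0 - 5) = 1/(-5) = -⅕)
O(y) = -4 (O(y) = -2*(6 - 1*4) = -2*(6 - 4) = -2*2 = -4)
O(s(4, 5*(-5)))*K(16, -1) = -4*(6*(-1) + 6*16) = -4*(-6 + 96) = -4*90 = -360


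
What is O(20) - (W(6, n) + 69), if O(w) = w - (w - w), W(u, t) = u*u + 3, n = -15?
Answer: -88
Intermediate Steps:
W(u, t) = 3 + u² (W(u, t) = u² + 3 = 3 + u²)
O(w) = w (O(w) = w - 1*0 = w + 0 = w)
O(20) - (W(6, n) + 69) = 20 - ((3 + 6²) + 69) = 20 - ((3 + 36) + 69) = 20 - (39 + 69) = 20 - 1*108 = 20 - 108 = -88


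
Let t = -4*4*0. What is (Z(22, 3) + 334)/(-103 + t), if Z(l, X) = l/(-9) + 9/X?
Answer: -3011/927 ≈ -3.2481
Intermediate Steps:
t = 0 (t = -16*0 = 0)
Z(l, X) = 9/X - l/9 (Z(l, X) = l*(-⅑) + 9/X = -l/9 + 9/X = 9/X - l/9)
(Z(22, 3) + 334)/(-103 + t) = ((9/3 - ⅑*22) + 334)/(-103 + 0) = ((9*(⅓) - 22/9) + 334)/(-103) = ((3 - 22/9) + 334)*(-1/103) = (5/9 + 334)*(-1/103) = (3011/9)*(-1/103) = -3011/927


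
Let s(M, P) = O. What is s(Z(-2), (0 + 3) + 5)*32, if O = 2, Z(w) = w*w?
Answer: 64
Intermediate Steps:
Z(w) = w²
s(M, P) = 2
s(Z(-2), (0 + 3) + 5)*32 = 2*32 = 64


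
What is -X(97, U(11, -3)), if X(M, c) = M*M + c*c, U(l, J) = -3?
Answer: -9418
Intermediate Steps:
X(M, c) = M**2 + c**2
-X(97, U(11, -3)) = -(97**2 + (-3)**2) = -(9409 + 9) = -1*9418 = -9418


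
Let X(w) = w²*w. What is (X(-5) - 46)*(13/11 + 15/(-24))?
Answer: -8379/88 ≈ -95.216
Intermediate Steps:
X(w) = w³
(X(-5) - 46)*(13/11 + 15/(-24)) = ((-5)³ - 46)*(13/11 + 15/(-24)) = (-125 - 46)*(13*(1/11) + 15*(-1/24)) = -171*(13/11 - 5/8) = -171*49/88 = -8379/88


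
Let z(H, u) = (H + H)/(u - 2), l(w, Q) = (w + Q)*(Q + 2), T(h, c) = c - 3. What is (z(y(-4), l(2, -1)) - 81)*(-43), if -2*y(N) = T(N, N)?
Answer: 3784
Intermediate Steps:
T(h, c) = -3 + c
y(N) = 3/2 - N/2 (y(N) = -(-3 + N)/2 = 3/2 - N/2)
l(w, Q) = (2 + Q)*(Q + w) (l(w, Q) = (Q + w)*(2 + Q) = (2 + Q)*(Q + w))
z(H, u) = 2*H/(-2 + u) (z(H, u) = (2*H)/(-2 + u) = 2*H/(-2 + u))
(z(y(-4), l(2, -1)) - 81)*(-43) = (2*(3/2 - ½*(-4))/(-2 + ((-1)² + 2*(-1) + 2*2 - 1*2)) - 81)*(-43) = (2*(3/2 + 2)/(-2 + (1 - 2 + 4 - 2)) - 81)*(-43) = (2*(7/2)/(-2 + 1) - 81)*(-43) = (2*(7/2)/(-1) - 81)*(-43) = (2*(7/2)*(-1) - 81)*(-43) = (-7 - 81)*(-43) = -88*(-43) = 3784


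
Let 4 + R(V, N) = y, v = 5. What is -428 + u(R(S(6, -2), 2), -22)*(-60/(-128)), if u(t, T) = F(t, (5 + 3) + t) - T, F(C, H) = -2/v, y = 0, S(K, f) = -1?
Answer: -3343/8 ≈ -417.88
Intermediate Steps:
R(V, N) = -4 (R(V, N) = -4 + 0 = -4)
F(C, H) = -⅖ (F(C, H) = -2/5 = -2*⅕ = -⅖)
u(t, T) = -⅖ - T
-428 + u(R(S(6, -2), 2), -22)*(-60/(-128)) = -428 + (-⅖ - 1*(-22))*(-60/(-128)) = -428 + (-⅖ + 22)*(-60*(-1/128)) = -428 + (108/5)*(15/32) = -428 + 81/8 = -3343/8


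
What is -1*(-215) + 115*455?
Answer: 52540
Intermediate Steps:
-1*(-215) + 115*455 = 215 + 52325 = 52540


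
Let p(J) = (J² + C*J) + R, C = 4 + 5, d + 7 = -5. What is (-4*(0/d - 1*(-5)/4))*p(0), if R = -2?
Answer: 10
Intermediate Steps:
d = -12 (d = -7 - 5 = -12)
C = 9
p(J) = -2 + J² + 9*J (p(J) = (J² + 9*J) - 2 = -2 + J² + 9*J)
(-4*(0/d - 1*(-5)/4))*p(0) = (-4*(0/(-12) - 1*(-5)/4))*(-2 + 0² + 9*0) = (-4*(0*(-1/12) + 5*(¼)))*(-2 + 0 + 0) = -4*(0 + 5/4)*(-2) = -4*5/4*(-2) = -5*(-2) = 10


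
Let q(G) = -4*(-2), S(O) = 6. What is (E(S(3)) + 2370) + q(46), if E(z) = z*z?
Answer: 2414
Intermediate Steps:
q(G) = 8
E(z) = z**2
(E(S(3)) + 2370) + q(46) = (6**2 + 2370) + 8 = (36 + 2370) + 8 = 2406 + 8 = 2414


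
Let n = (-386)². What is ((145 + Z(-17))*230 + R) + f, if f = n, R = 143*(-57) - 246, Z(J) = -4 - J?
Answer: 176939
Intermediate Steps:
R = -8397 (R = -8151 - 246 = -8397)
n = 148996
f = 148996
((145 + Z(-17))*230 + R) + f = ((145 + (-4 - 1*(-17)))*230 - 8397) + 148996 = ((145 + (-4 + 17))*230 - 8397) + 148996 = ((145 + 13)*230 - 8397) + 148996 = (158*230 - 8397) + 148996 = (36340 - 8397) + 148996 = 27943 + 148996 = 176939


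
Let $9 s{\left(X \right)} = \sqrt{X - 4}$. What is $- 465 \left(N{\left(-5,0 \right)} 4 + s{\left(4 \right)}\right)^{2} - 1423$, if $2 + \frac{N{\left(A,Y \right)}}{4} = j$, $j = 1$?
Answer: $-120463$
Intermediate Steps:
$N{\left(A,Y \right)} = -4$ ($N{\left(A,Y \right)} = -8 + 4 \cdot 1 = -8 + 4 = -4$)
$s{\left(X \right)} = \frac{\sqrt{-4 + X}}{9}$ ($s{\left(X \right)} = \frac{\sqrt{X - 4}}{9} = \frac{\sqrt{-4 + X}}{9}$)
$- 465 \left(N{\left(-5,0 \right)} 4 + s{\left(4 \right)}\right)^{2} - 1423 = - 465 \left(\left(-4\right) 4 + \frac{\sqrt{-4 + 4}}{9}\right)^{2} - 1423 = - 465 \left(-16 + \frac{\sqrt{0}}{9}\right)^{2} - 1423 = - 465 \left(-16 + \frac{1}{9} \cdot 0\right)^{2} - 1423 = - 465 \left(-16 + 0\right)^{2} - 1423 = - 465 \left(-16\right)^{2} - 1423 = \left(-465\right) 256 - 1423 = -119040 - 1423 = -120463$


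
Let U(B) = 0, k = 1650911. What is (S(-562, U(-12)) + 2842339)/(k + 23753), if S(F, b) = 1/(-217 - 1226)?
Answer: 512686897/302067519 ≈ 1.6973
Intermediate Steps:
S(F, b) = -1/1443 (S(F, b) = 1/(-1443) = -1/1443)
(S(-562, U(-12)) + 2842339)/(k + 23753) = (-1/1443 + 2842339)/(1650911 + 23753) = (4101495176/1443)/1674664 = (4101495176/1443)*(1/1674664) = 512686897/302067519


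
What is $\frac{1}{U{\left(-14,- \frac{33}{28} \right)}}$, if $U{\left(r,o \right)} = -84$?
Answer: $- \frac{1}{84} \approx -0.011905$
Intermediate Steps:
$\frac{1}{U{\left(-14,- \frac{33}{28} \right)}} = \frac{1}{-84} = - \frac{1}{84}$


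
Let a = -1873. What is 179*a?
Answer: -335267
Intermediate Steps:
179*a = 179*(-1873) = -335267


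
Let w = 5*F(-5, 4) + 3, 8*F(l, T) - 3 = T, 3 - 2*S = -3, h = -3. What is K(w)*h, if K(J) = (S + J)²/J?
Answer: -20667/472 ≈ -43.786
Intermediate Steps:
S = 3 (S = 3/2 - ½*(-3) = 3/2 + 3/2 = 3)
F(l, T) = 3/8 + T/8
w = 59/8 (w = 5*(3/8 + (⅛)*4) + 3 = 5*(3/8 + ½) + 3 = 5*(7/8) + 3 = 35/8 + 3 = 59/8 ≈ 7.3750)
K(J) = (3 + J)²/J
K(w)*h = ((3 + 59/8)²/(59/8))*(-3) = (8*(83/8)²/59)*(-3) = ((8/59)*(6889/64))*(-3) = (6889/472)*(-3) = -20667/472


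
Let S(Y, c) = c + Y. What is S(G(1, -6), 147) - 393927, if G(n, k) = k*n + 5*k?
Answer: -393816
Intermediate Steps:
G(n, k) = 5*k + k*n
S(Y, c) = Y + c
S(G(1, -6), 147) - 393927 = (-6*(5 + 1) + 147) - 393927 = (-6*6 + 147) - 393927 = (-36 + 147) - 393927 = 111 - 393927 = -393816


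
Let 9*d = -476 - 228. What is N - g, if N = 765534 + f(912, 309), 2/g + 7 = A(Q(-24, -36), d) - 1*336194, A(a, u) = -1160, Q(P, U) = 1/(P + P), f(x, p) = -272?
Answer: 258169553584/337361 ≈ 7.6526e+5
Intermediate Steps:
d = -704/9 (d = (-476 - 228)/9 = (⅑)*(-704) = -704/9 ≈ -78.222)
Q(P, U) = 1/(2*P)
g = -2/337361 (g = 2/(-7 + (-1160 - 1*336194)) = 2/(-7 + (-1160 - 336194)) = 2/(-7 - 337354) = 2/(-337361) = 2*(-1/337361) = -2/337361 ≈ -5.9284e-6)
N = 765262 (N = 765534 - 272 = 765262)
N - g = 765262 - 1*(-2/337361) = 765262 + 2/337361 = 258169553584/337361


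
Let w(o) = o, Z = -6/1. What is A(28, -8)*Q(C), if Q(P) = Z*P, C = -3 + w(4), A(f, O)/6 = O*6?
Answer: 1728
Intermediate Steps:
A(f, O) = 36*O (A(f, O) = 6*(O*6) = 6*(6*O) = 36*O)
Z = -6 (Z = -6*1 = -6)
C = 1 (C = -3 + 4 = 1)
Q(P) = -6*P
A(28, -8)*Q(C) = (36*(-8))*(-6*1) = -288*(-6) = 1728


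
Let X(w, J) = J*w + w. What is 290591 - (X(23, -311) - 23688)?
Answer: 321409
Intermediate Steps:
X(w, J) = w + J*w
290591 - (X(23, -311) - 23688) = 290591 - (23*(1 - 311) - 23688) = 290591 - (23*(-310) - 23688) = 290591 - (-7130 - 23688) = 290591 - 1*(-30818) = 290591 + 30818 = 321409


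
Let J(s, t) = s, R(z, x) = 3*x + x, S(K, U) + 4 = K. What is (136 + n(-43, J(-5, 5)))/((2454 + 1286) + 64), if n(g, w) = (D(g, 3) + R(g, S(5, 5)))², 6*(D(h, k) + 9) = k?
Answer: 625/15216 ≈ 0.041075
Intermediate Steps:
S(K, U) = -4 + K
R(z, x) = 4*x
D(h, k) = -9 + k/6
n(g, w) = 81/4 (n(g, w) = ((-9 + (⅙)*3) + 4*(-4 + 5))² = ((-9 + ½) + 4*1)² = (-17/2 + 4)² = (-9/2)² = 81/4)
(136 + n(-43, J(-5, 5)))/((2454 + 1286) + 64) = (136 + 81/4)/((2454 + 1286) + 64) = 625/(4*(3740 + 64)) = (625/4)/3804 = (625/4)*(1/3804) = 625/15216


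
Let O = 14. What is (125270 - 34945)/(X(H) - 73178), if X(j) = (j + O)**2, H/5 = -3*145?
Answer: 90325/4596743 ≈ 0.019650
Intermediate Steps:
H = -2175 (H = 5*(-3*145) = 5*(-435) = -2175)
X(j) = (14 + j)**2 (X(j) = (j + 14)**2 = (14 + j)**2)
(125270 - 34945)/(X(H) - 73178) = (125270 - 34945)/((14 - 2175)**2 - 73178) = 90325/((-2161)**2 - 73178) = 90325/(4669921 - 73178) = 90325/4596743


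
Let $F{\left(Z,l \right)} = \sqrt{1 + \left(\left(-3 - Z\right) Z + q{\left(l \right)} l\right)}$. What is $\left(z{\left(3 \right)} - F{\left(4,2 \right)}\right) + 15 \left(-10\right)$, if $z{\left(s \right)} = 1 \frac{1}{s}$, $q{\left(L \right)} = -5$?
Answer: $- \frac{449}{3} - i \sqrt{37} \approx -149.67 - 6.0828 i$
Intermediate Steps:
$z{\left(s \right)} = \frac{1}{s}$
$F{\left(Z,l \right)} = \sqrt{1 - 5 l + Z \left(-3 - Z\right)}$ ($F{\left(Z,l \right)} = \sqrt{1 + \left(\left(-3 - Z\right) Z - 5 l\right)} = \sqrt{1 + \left(Z \left(-3 - Z\right) - 5 l\right)} = \sqrt{1 + \left(- 5 l + Z \left(-3 - Z\right)\right)} = \sqrt{1 - 5 l + Z \left(-3 - Z\right)}$)
$\left(z{\left(3 \right)} - F{\left(4,2 \right)}\right) + 15 \left(-10\right) = \left(\frac{1}{3} - \sqrt{1 - 4^{2} - 10 - 12}\right) + 15 \left(-10\right) = \left(\frac{1}{3} - \sqrt{1 - 16 - 10 - 12}\right) - 150 = \left(\frac{1}{3} - \sqrt{-37}\right) - 150 = \left(\frac{1}{3} - i \sqrt{37}\right) - 150 = - \frac{449}{3} - i \sqrt{37}$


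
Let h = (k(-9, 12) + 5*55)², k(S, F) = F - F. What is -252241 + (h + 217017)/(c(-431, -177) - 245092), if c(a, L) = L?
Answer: -61867190471/245269 ≈ -2.5224e+5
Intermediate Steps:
k(S, F) = 0
h = 75625 (h = (0 + 5*55)² = (0 + 275)² = 275² = 75625)
-252241 + (h + 217017)/(c(-431, -177) - 245092) = -252241 + (75625 + 217017)/(-177 - 245092) = -252241 + 292642/(-245269) = -252241 + 292642*(-1/245269) = -252241 - 292642/245269 = -61867190471/245269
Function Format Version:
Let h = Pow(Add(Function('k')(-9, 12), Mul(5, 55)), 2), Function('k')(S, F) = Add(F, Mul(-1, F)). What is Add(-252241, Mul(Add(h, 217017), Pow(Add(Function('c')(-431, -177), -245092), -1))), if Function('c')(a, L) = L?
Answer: Rational(-61867190471, 245269) ≈ -2.5224e+5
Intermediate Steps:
Function('k')(S, F) = 0
h = 75625 (h = Pow(Add(0, Mul(5, 55)), 2) = Pow(Add(0, 275), 2) = Pow(275, 2) = 75625)
Add(-252241, Mul(Add(h, 217017), Pow(Add(Function('c')(-431, -177), -245092), -1))) = Add(-252241, Mul(Add(75625, 217017), Pow(Add(-177, -245092), -1))) = Add(-252241, Mul(292642, Pow(-245269, -1))) = Add(-252241, Mul(292642, Rational(-1, 245269))) = Add(-252241, Rational(-292642, 245269)) = Rational(-61867190471, 245269)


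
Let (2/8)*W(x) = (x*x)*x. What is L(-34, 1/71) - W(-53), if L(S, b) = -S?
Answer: 595542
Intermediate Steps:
W(x) = 4*x**3 (W(x) = 4*((x*x)*x) = 4*(x**2*x) = 4*x**3)
L(-34, 1/71) - W(-53) = -1*(-34) - 4*(-53)**3 = 34 - 4*(-148877) = 34 - 1*(-595508) = 34 + 595508 = 595542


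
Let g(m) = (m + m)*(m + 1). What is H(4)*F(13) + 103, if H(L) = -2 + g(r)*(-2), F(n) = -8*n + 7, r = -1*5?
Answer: 8057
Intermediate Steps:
r = -5
g(m) = 2*m*(1 + m) (g(m) = (2*m)*(1 + m) = 2*m*(1 + m))
F(n) = 7 - 8*n
H(L) = -82 (H(L) = -2 + (2*(-5)*(1 - 5))*(-2) = -2 + (2*(-5)*(-4))*(-2) = -2 + 40*(-2) = -2 - 80 = -82)
H(4)*F(13) + 103 = -82*(7 - 8*13) + 103 = -82*(7 - 104) + 103 = -82*(-97) + 103 = 7954 + 103 = 8057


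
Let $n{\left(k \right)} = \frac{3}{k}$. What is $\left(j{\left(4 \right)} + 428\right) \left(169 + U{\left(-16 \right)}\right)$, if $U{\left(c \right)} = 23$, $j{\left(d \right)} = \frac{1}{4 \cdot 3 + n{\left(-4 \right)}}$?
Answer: $\frac{1232896}{15} \approx 82193.0$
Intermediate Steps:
$j{\left(d \right)} = \frac{4}{45}$ ($j{\left(d \right)} = \frac{1}{4 \cdot 3 + \frac{3}{-4}} = \frac{1}{12 + 3 \left(- \frac{1}{4}\right)} = \frac{1}{12 - \frac{3}{4}} = \frac{1}{\frac{45}{4}} = \frac{4}{45}$)
$\left(j{\left(4 \right)} + 428\right) \left(169 + U{\left(-16 \right)}\right) = \left(\frac{4}{45} + 428\right) \left(169 + 23\right) = \frac{19264}{45} \cdot 192 = \frac{1232896}{15}$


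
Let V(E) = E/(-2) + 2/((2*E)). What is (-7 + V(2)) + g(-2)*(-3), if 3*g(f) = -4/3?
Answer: -37/6 ≈ -6.1667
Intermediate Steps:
V(E) = 1/E - E/2 (V(E) = E*(-1/2) + 2*(1/(2*E)) = -E/2 + 1/E = 1/E - E/2)
g(f) = -4/9 (g(f) = (-4/3)/3 = (-4*1/3)/3 = (1/3)*(-4/3) = -4/9)
(-7 + V(2)) + g(-2)*(-3) = (-7 + (1/2 - 1/2*2)) - 4/9*(-3) = (-7 + (1/2 - 1)) + 4/3 = (-7 - 1/2) + 4/3 = -15/2 + 4/3 = -37/6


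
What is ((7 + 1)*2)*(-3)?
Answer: -48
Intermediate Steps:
((7 + 1)*2)*(-3) = (8*2)*(-3) = 16*(-3) = -48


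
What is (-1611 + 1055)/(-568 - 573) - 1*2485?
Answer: -2834829/1141 ≈ -2484.5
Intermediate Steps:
(-1611 + 1055)/(-568 - 573) - 1*2485 = -556/(-1141) - 2485 = -556*(-1/1141) - 2485 = 556/1141 - 2485 = -2834829/1141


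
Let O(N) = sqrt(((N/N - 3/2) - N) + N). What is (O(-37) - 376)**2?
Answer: (752 - I*sqrt(2))**2/4 ≈ 1.4138e+5 - 531.74*I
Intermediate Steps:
O(N) = I*sqrt(2)/2 (O(N) = sqrt(((1 - 3*1/2) - N) + N) = sqrt(((1 - 3/2) - N) + N) = sqrt((-1/2 - N) + N) = sqrt(-1/2) = I*sqrt(2)/2)
(O(-37) - 376)**2 = (I*sqrt(2)/2 - 376)**2 = (-376 + I*sqrt(2)/2)**2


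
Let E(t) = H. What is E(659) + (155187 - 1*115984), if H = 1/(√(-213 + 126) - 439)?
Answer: 7558651585/192808 - I*√87/192808 ≈ 39203.0 - 4.8377e-5*I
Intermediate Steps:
H = 1/(-439 + I*√87) (H = 1/(√(-87) - 439) = 1/(I*√87 - 439) = 1/(-439 + I*√87) ≈ -0.0022769 - 4.838e-5*I)
E(t) = -439/192808 - I*√87/192808
E(659) + (155187 - 1*115984) = (-439/192808 - I*√87/192808) + (155187 - 1*115984) = (-439/192808 - I*√87/192808) + (155187 - 115984) = (-439/192808 - I*√87/192808) + 39203 = 7558651585/192808 - I*√87/192808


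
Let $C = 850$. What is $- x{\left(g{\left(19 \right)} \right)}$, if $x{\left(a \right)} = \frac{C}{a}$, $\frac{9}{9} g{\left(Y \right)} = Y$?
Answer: $- \frac{850}{19} \approx -44.737$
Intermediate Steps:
$g{\left(Y \right)} = Y$
$x{\left(a \right)} = \frac{850}{a}$
$- x{\left(g{\left(19 \right)} \right)} = - \frac{850}{19}$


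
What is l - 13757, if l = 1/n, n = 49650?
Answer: -683035049/49650 ≈ -13757.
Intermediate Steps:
l = 1/49650 ≈ 2.0141e-5
l - 13757 = 1/49650 - 13757 = -683035049/49650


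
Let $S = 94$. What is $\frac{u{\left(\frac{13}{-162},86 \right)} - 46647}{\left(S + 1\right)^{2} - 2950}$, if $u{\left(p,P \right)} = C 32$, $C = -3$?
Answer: $- \frac{15581}{2025} \approx -7.6943$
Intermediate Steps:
$u{\left(p,P \right)} = -96$ ($u{\left(p,P \right)} = \left(-3\right) 32 = -96$)
$\frac{u{\left(\frac{13}{-162},86 \right)} - 46647}{\left(S + 1\right)^{2} - 2950} = \frac{-96 - 46647}{\left(94 + 1\right)^{2} - 2950} = - \frac{46743}{95^{2} - 2950} = - \frac{46743}{9025 - 2950} = - \frac{46743}{6075} = \left(-46743\right) \frac{1}{6075} = - \frac{15581}{2025}$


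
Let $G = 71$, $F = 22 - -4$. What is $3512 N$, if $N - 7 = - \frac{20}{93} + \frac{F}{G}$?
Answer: $\frac{165833128}{6603} \approx 25115.0$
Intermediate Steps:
$F = 26$ ($F = 22 + 4 = 26$)
$N = \frac{47219}{6603}$ ($N = 7 + \left(- \frac{20}{93} + \frac{26}{71}\right) = 7 + \frac{998}{6603} = \frac{47219}{6603} \approx 7.1511$)
$3512 N = 3512 \cdot \frac{47219}{6603} = \frac{165833128}{6603}$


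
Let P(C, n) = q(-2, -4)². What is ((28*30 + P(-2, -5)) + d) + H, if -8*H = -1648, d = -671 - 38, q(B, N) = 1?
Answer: 338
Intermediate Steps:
d = -709
P(C, n) = 1 (P(C, n) = 1² = 1)
H = 206 (H = -⅛*(-1648) = 206)
((28*30 + P(-2, -5)) + d) + H = ((28*30 + 1) - 709) + 206 = ((840 + 1) - 709) + 206 = (841 - 709) + 206 = 132 + 206 = 338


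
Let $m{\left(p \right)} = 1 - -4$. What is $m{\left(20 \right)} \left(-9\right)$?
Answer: $-45$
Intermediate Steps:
$m{\left(p \right)} = 5$ ($m{\left(p \right)} = 1 + 4 = 5$)
$m{\left(20 \right)} \left(-9\right) = 5 \left(-9\right) = -45$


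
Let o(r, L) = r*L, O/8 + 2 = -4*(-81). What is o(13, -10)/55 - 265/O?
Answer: -69891/28336 ≈ -2.4665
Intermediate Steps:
O = 2576 (O = -16 + 8*(-4*(-81)) = -16 + 8*324 = -16 + 2592 = 2576)
o(r, L) = L*r
o(13, -10)/55 - 265/O = -10*13/55 - 265/2576 = -130*1/55 - 265*1/2576 = -26/11 - 265/2576 = -69891/28336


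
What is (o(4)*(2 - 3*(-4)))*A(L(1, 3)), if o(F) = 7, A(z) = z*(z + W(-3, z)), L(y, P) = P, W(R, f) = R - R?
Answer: 882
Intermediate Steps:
W(R, f) = 0
A(z) = z² (A(z) = z*(z + 0) = z*z = z²)
(o(4)*(2 - 3*(-4)))*A(L(1, 3)) = (7*(2 - 3*(-4)))*3² = (7*(2 + 12))*9 = (7*14)*9 = 98*9 = 882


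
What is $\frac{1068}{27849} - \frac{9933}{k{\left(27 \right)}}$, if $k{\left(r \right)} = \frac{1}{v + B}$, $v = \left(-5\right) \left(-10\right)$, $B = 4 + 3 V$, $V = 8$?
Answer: $- \frac{7192226686}{9283} \approx -7.7477 \cdot 10^{5}$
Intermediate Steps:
$B = 28$ ($B = 4 + 3 \cdot 8 = 4 + 24 = 28$)
$v = 50$
$k{\left(r \right)} = \frac{1}{78}$ ($k{\left(r \right)} = \frac{1}{50 + 28} = \frac{1}{78}$)
$\frac{1068}{27849} - \frac{9933}{k{\left(27 \right)}} = \frac{1068}{27849} - 9933 \frac{1}{\frac{1}{78}} = 1068 \cdot \frac{1}{27849} - 774774 = \frac{356}{9283} - 774774 = - \frac{7192226686}{9283}$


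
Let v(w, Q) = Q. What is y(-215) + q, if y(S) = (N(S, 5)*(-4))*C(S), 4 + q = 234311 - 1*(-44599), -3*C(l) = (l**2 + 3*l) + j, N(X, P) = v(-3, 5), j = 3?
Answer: 1748378/3 ≈ 5.8279e+5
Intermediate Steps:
N(X, P) = 5
C(l) = -1 - l - l**2/3 (C(l) = -((l**2 + 3*l) + 3)/3 = -(3 + l**2 + 3*l)/3 = -1 - l - l**2/3)
q = 278906 (q = -4 + (234311 - 1*(-44599)) = -4 + (234311 + 44599) = -4 + 278910 = 278906)
y(S) = 20 + 20*S + 20*S**2/3 (y(S) = (5*(-4))*(-1 - S - S**2/3) = -20*(-1 - S - S**2/3) = 20 + 20*S + 20*S**2/3)
y(-215) + q = (20 + 20*(-215) + (20/3)*(-215)**2) + 278906 = (20 - 4300 + (20/3)*46225) + 278906 = (20 - 4300 + 924500/3) + 278906 = 911660/3 + 278906 = 1748378/3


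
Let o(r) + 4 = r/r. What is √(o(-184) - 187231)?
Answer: I*√187234 ≈ 432.71*I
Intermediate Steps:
o(r) = -3 (o(r) = -4 + r/r = -4 + 1 = -3)
√(o(-184) - 187231) = √(-3 - 187231) = √(-187234) = I*√187234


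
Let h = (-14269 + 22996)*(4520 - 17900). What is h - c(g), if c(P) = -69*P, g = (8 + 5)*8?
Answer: -116760084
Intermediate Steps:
g = 104 (g = 13*8 = 104)
h = -116767260 (h = 8727*(-13380) = -116767260)
h - c(g) = -116767260 - (-69)*104 = -116767260 - 1*(-7176) = -116767260 + 7176 = -116760084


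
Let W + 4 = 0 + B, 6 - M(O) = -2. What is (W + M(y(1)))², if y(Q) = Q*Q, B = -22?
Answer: 324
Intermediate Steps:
y(Q) = Q²
M(O) = 8 (M(O) = 6 - 1*(-2) = 6 + 2 = 8)
W = -26 (W = -4 + (0 - 22) = -4 - 22 = -26)
(W + M(y(1)))² = (-26 + 8)² = (-18)² = 324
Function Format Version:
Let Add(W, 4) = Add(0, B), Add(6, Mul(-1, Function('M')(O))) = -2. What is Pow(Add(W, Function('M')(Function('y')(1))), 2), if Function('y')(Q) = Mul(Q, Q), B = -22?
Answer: 324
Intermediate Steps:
Function('y')(Q) = Pow(Q, 2)
Function('M')(O) = 8 (Function('M')(O) = Add(6, Mul(-1, -2)) = Add(6, 2) = 8)
W = -26 (W = Add(-4, Add(0, -22)) = Add(-4, -22) = -26)
Pow(Add(W, Function('M')(Function('y')(1))), 2) = Pow(Add(-26, 8), 2) = Pow(-18, 2) = 324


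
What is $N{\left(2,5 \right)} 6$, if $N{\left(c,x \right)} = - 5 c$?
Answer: $-60$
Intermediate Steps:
$N{\left(2,5 \right)} 6 = \left(-5\right) 2 \cdot 6 = \left(-10\right) 6 = -60$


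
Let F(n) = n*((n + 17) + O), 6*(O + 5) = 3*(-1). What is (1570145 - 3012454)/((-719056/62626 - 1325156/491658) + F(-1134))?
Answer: -11102380465668393/9798336716811829 ≈ -1.1331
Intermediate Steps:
O = -11/2 (O = -5 + (3*(-1))/6 = -5 + (⅙)*(-3) = -5 - ½ = -11/2 ≈ -5.5000)
F(n) = n*(23/2 + n) (F(n) = n*((n + 17) - 11/2) = n*((17 + n) - 11/2) = n*(23/2 + n))
(1570145 - 3012454)/((-719056/62626 - 1325156/491658) + F(-1134)) = (1570145 - 3012454)/((-719056/62626 - 1325156/491658) + (½)*(-1134)*(23 + 2*(-1134))) = -1442309/((-719056*1/62626 - 1325156*1/491658) + (½)*(-1134)*(23 - 2268)) = -1442309/((-359528/31313 - 662578/245829) + (½)*(-1134)*(-2245)) = -1442309/(-109129713626/7697643477 + 1272915) = -1442309/9798336716811829/7697643477 = -1442309*7697643477/9798336716811829 = -11102380465668393/9798336716811829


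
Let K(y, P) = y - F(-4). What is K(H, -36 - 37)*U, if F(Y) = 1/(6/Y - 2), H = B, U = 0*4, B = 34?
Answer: 0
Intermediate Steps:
U = 0
H = 34
F(Y) = 1/(-2 + 6/Y)
K(y, P) = 2/7 + y (K(y, P) = y - (-1)*(-4)/(-6 + 2*(-4)) = y - (-1)*(-4)/(-6 - 8) = y - (-1)*(-4)/(-14) = y - (-1)*(-4)*(-1)/14 = y - 1*(-2/7) = y + 2/7 = 2/7 + y)
K(H, -36 - 37)*U = (2/7 + 34)*0 = (240/7)*0 = 0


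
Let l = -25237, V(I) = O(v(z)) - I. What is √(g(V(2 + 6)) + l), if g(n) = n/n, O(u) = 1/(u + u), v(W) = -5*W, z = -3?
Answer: 6*I*√701 ≈ 158.86*I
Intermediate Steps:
O(u) = 1/(2*u)
V(I) = 1/30 - I (V(I) = 1/(2*((-5*(-3)))) - I = (½)/15 - I = (½)*(1/15) - I = 1/30 - I)
g(n) = 1
√(g(V(2 + 6)) + l) = √(1 - 25237) = √(-25236) = 6*I*√701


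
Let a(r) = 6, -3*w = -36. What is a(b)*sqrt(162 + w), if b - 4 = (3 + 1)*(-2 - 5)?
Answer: 6*sqrt(174) ≈ 79.145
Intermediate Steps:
w = 12 (w = -1/3*(-36) = 12)
b = -24 (b = 4 + (3 + 1)*(-2 - 5) = 4 + 4*(-7) = 4 - 28 = -24)
a(b)*sqrt(162 + w) = 6*sqrt(162 + 12) = 6*sqrt(174)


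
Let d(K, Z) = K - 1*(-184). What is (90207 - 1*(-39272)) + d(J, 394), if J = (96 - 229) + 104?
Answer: 129634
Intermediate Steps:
J = -29 (J = -133 + 104 = -29)
d(K, Z) = 184 + K (d(K, Z) = K + 184 = 184 + K)
(90207 - 1*(-39272)) + d(J, 394) = (90207 - 1*(-39272)) + (184 - 29) = (90207 + 39272) + 155 = 129479 + 155 = 129634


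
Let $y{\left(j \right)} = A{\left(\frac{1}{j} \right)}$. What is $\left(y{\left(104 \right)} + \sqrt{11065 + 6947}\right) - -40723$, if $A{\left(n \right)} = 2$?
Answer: $40725 + 2 \sqrt{4503} \approx 40859.0$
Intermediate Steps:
$y{\left(j \right)} = 2$
$\left(y{\left(104 \right)} + \sqrt{11065 + 6947}\right) - -40723 = \left(2 + \sqrt{11065 + 6947}\right) - -40723 = \left(2 + \sqrt{18012}\right) + 40723 = \left(2 + 2 \sqrt{4503}\right) + 40723 = 40725 + 2 \sqrt{4503}$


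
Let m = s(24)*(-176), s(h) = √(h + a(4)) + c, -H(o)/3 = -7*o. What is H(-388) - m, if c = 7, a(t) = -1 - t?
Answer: -6916 + 176*√19 ≈ -6148.8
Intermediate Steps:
H(o) = 21*o (H(o) = -(-21)*o = 21*o)
s(h) = 7 + √(-5 + h) (s(h) = √(h + (-1 - 1*4)) + 7 = √(h + (-1 - 4)) + 7 = √(h - 5) + 7 = √(-5 + h) + 7 = 7 + √(-5 + h))
m = -1232 - 176*√19 (m = (7 + √(-5 + 24))*(-176) = (7 + √19)*(-176) = -1232 - 176*√19 ≈ -1999.2)
H(-388) - m = 21*(-388) - (-1232 - 176*√19) = -8148 + (1232 + 176*√19) = -6916 + 176*√19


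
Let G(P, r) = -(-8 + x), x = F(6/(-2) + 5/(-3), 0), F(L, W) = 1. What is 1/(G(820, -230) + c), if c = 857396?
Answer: 1/857403 ≈ 1.1663e-6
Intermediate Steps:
x = 1
G(P, r) = 7 (G(P, r) = -(-8 + 1) = -1*(-7) = 7)
1/(G(820, -230) + c) = 1/(7 + 857396) = 1/857403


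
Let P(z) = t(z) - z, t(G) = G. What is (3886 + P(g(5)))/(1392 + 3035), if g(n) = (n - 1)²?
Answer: 3886/4427 ≈ 0.87780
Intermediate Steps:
g(n) = (-1 + n)²
P(z) = 0 (P(z) = z - z = 0)
(3886 + P(g(5)))/(1392 + 3035) = (3886 + 0)/(1392 + 3035) = 3886/4427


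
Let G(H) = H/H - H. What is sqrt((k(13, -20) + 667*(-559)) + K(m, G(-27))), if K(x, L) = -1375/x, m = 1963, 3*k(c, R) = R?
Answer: I*sqrt(12930917220078)/5889 ≈ 610.62*I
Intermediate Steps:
k(c, R) = R/3
G(H) = 1 - H
K(x, L) = -1375/x
sqrt((k(13, -20) + 667*(-559)) + K(m, G(-27))) = sqrt(((1/3)*(-20) + 667*(-559)) - 1375/1963) = sqrt((-20/3 - 372853) - 1375*1/1963) = sqrt(-1118579/3 - 1375/1963) = sqrt(-2195774702/5889) = I*sqrt(12930917220078)/5889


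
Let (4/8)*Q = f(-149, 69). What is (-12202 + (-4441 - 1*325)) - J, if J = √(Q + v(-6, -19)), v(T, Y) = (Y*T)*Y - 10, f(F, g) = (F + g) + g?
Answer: -16968 - I*√2198 ≈ -16968.0 - 46.883*I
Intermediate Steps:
f(F, g) = F + 2*g
Q = -22 (Q = 2*(-149 + 2*69) = 2*(-149 + 138) = 2*(-11) = -22)
v(T, Y) = -10 + T*Y² (v(T, Y) = (T*Y)*Y - 10 = T*Y² - 10 = -10 + T*Y²)
J = I*√2198 (J = √(-22 + (-10 - 6*(-19)²)) = √(-22 + (-10 - 6*361)) = √(-22 + (-10 - 2166)) = √(-22 - 2176) = √(-2198) = I*√2198 ≈ 46.883*I)
(-12202 + (-4441 - 1*325)) - J = (-12202 + (-4441 - 1*325)) - I*√2198 = (-12202 + (-4441 - 325)) - I*√2198 = (-12202 - 4766) - I*√2198 = -16968 - I*√2198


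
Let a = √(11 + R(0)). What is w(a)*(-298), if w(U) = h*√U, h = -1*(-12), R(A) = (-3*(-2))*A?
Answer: -3576*11^(¼) ≈ -6512.5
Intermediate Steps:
R(A) = 6*A
a = √11 (a = √(11 + 6*0) = √(11 + 0) = √11 ≈ 3.3166)
h = 12
w(U) = 12*√U
w(a)*(-298) = (12*√(√11))*(-298) = (12*11^(¼))*(-298) = -3576*11^(¼)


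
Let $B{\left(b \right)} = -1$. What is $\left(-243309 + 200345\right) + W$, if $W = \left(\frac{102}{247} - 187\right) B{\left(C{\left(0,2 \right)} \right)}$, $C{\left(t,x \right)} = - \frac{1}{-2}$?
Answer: $- \frac{10566021}{247} \approx -42777.0$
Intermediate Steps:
$C{\left(t,x \right)} = \frac{1}{2}$ ($C{\left(t,x \right)} = \left(-1\right) \left(- \frac{1}{2}\right) = \frac{1}{2}$)
$W = \frac{46087}{247}$ ($W = \left(\frac{102}{247} - 187\right) \left(-1\right) = \left(- \frac{46087}{247}\right) \left(-1\right) = \frac{46087}{247} \approx 186.59$)
$\left(-243309 + 200345\right) + W = \left(-243309 + 200345\right) + \frac{46087}{247} = -42964 + \frac{46087}{247} = - \frac{10566021}{247}$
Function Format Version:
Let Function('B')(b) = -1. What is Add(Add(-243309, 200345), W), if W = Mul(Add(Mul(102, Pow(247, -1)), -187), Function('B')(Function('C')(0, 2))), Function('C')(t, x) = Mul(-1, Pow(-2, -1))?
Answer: Rational(-10566021, 247) ≈ -42777.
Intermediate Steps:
Function('C')(t, x) = Rational(1, 2) (Function('C')(t, x) = Mul(-1, Rational(-1, 2)) = Rational(1, 2))
W = Rational(46087, 247) (W = Mul(Add(Mul(102, Pow(247, -1)), -187), -1) = Mul(Add(Mul(102, Rational(1, 247)), -187), -1) = Mul(Add(Rational(102, 247), -187), -1) = Mul(Rational(-46087, 247), -1) = Rational(46087, 247) ≈ 186.59)
Add(Add(-243309, 200345), W) = Add(Add(-243309, 200345), Rational(46087, 247)) = Add(-42964, Rational(46087, 247)) = Rational(-10566021, 247)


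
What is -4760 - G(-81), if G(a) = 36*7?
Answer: -5012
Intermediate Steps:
G(a) = 252
-4760 - G(-81) = -4760 - 1*252 = -4760 - 252 = -5012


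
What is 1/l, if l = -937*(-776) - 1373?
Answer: 1/725739 ≈ 1.3779e-6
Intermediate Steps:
l = 725739 (l = 727112 - 1373 = 725739)
1/l = 1/725739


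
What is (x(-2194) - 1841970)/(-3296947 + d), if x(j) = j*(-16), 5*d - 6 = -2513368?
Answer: 9034330/18998097 ≈ 0.47554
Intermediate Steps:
d = -2513362/5 (d = 6/5 + (1/5)*(-2513368) = 6/5 - 2513368/5 = -2513362/5 ≈ -5.0267e+5)
x(j) = -16*j
(x(-2194) - 1841970)/(-3296947 + d) = (-16*(-2194) - 1841970)/(-3296947 - 2513362/5) = (35104 - 1841970)/(-18998097/5) = -1806866*(-5/18998097) = 9034330/18998097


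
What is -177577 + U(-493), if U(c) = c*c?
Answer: 65472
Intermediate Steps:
U(c) = c²
-177577 + U(-493) = -177577 + (-493)² = -177577 + 243049 = 65472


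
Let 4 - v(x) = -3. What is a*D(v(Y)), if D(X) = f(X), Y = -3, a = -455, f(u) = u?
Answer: -3185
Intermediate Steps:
v(x) = 7 (v(x) = 4 - 1*(-3) = 4 + 3 = 7)
D(X) = X
a*D(v(Y)) = -455*7 = -3185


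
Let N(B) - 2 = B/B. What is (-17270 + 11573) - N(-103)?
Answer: -5700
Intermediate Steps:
N(B) = 3 (N(B) = 2 + B/B = 2 + 1 = 3)
(-17270 + 11573) - N(-103) = (-17270 + 11573) - 1*3 = -5697 - 3 = -5700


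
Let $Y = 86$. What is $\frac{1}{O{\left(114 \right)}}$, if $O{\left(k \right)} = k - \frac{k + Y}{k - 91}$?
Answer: $\frac{23}{2422} \approx 0.0094963$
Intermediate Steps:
$O{\left(k \right)} = k - \frac{86 + k}{-91 + k}$ ($O{\left(k \right)} = k - \frac{k + 86}{k - 91} = k - \frac{86 + k}{-91 + k}$)
$\frac{1}{O{\left(114 \right)}} = \frac{1}{\frac{1}{-91 + 114} \left(-86 + 114^{2} - 10488\right)} = \frac{1}{\frac{1}{23} \left(-86 + 12996 - 10488\right)} = \frac{1}{\frac{1}{23} \cdot 2422} = \frac{1}{\frac{2422}{23}} = \frac{23}{2422}$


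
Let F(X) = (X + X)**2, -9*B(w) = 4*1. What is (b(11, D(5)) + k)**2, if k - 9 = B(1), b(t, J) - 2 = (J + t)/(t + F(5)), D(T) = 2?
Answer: 12630916/110889 ≈ 113.91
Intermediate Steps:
B(w) = -4/9
F(X) = 4*X**2 (F(X) = (2*X)**2 = 4*X**2)
b(t, J) = 2 + (J + t)/(100 + t) (b(t, J) = 2 + (J + t)/(t + 4*5**2) = 2 + (J + t)/(t + 4*25) = 2 + (J + t)/(t + 100) = 2 + (J + t)/(100 + t))
k = 77/9 (k = 9 - 4/9 = 77/9 ≈ 8.5556)
(b(11, D(5)) + k)**2 = ((200 + 2 + 3*11)/(100 + 11) + 77/9)**2 = ((200 + 2 + 33)/111 + 77/9)**2 = ((1/111)*235 + 77/9)**2 = (235/111 + 77/9)**2 = (3554/333)**2 = 12630916/110889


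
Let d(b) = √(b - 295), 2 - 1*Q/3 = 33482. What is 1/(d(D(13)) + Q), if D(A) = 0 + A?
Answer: -16740/1681365647 - I*√282/10088193882 ≈ -9.9562e-6 - 1.6646e-9*I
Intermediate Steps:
Q = -100440 (Q = 6 - 3*33482 = 6 - 100446 = -100440)
D(A) = A
d(b) = √(-295 + b)
1/(d(D(13)) + Q) = 1/(√(-295 + 13) - 100440) = 1/(√(-282) - 100440) = 1/(I*√282 - 100440) = 1/(-100440 + I*√282)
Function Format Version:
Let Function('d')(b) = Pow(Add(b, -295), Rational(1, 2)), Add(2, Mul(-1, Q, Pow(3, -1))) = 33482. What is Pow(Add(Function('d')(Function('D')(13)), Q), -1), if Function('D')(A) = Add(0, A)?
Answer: Add(Rational(-16740, 1681365647), Mul(Rational(-1, 10088193882), I, Pow(282, Rational(1, 2)))) ≈ Add(-9.9562e-6, Mul(-1.6646e-9, I))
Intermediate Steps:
Q = -100440 (Q = Add(6, Mul(-3, 33482)) = Add(6, -100446) = -100440)
Function('D')(A) = A
Function('d')(b) = Pow(Add(-295, b), Rational(1, 2))
Pow(Add(Function('d')(Function('D')(13)), Q), -1) = Pow(Add(Pow(Add(-295, 13), Rational(1, 2)), -100440), -1) = Pow(Add(Pow(-282, Rational(1, 2)), -100440), -1) = Pow(Add(Mul(I, Pow(282, Rational(1, 2))), -100440), -1) = Pow(Add(-100440, Mul(I, Pow(282, Rational(1, 2)))), -1)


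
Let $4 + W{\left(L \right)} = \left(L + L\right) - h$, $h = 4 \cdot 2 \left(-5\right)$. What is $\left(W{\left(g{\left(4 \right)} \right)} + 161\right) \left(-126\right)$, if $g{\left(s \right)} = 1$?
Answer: $-25074$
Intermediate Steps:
$h = -40$ ($h = 8 \left(-5\right) = -40$)
$W{\left(L \right)} = 36 + 2 L$ ($W{\left(L \right)} = -4 + \left(\left(L + L\right) - -40\right) = -4 + \left(2 L + 40\right) = -4 + \left(40 + 2 L\right) = 36 + 2 L$)
$\left(W{\left(g{\left(4 \right)} \right)} + 161\right) \left(-126\right) = \left(\left(36 + 2 \cdot 1\right) + 161\right) \left(-126\right) = \left(\left(36 + 2\right) + 161\right) \left(-126\right) = \left(38 + 161\right) \left(-126\right) = 199 \left(-126\right) = -25074$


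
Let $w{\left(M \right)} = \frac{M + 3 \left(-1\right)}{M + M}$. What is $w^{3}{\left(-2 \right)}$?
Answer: $\frac{125}{64} \approx 1.9531$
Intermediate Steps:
$w{\left(M \right)} = \frac{-3 + M}{2 M}$ ($w{\left(M \right)} = \frac{M - 3}{2 M} = \left(-3 + M\right) \frac{1}{2 M} = \frac{-3 + M}{2 M}$)
$w^{3}{\left(-2 \right)} = \left(\frac{-3 - 2}{2 \left(-2\right)}\right)^{3} = \left(\frac{1}{2} \left(- \frac{1}{2}\right) \left(-5\right)\right)^{3} = \left(\frac{5}{4}\right)^{3} = \frac{125}{64}$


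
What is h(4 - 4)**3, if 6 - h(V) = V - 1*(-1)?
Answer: 125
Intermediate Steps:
h(V) = 5 - V (h(V) = 6 - (V - 1*(-1)) = 6 - (V + 1) = 6 - (1 + V) = 6 + (-1 - V) = 5 - V)
h(4 - 4)**3 = (5 - (4 - 4))**3 = (5 - 1*0)**3 = (5 + 0)**3 = 5**3 = 125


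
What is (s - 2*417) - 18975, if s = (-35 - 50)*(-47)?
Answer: -15814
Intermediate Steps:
s = 3995 (s = -85*(-47) = 3995)
(s - 2*417) - 18975 = (3995 - 2*417) - 18975 = (3995 - 834) - 18975 = 3161 - 18975 = -15814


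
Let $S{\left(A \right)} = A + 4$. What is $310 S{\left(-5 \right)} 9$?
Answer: $-2790$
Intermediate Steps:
$S{\left(A \right)} = 4 + A$
$310 S{\left(-5 \right)} 9 = 310 \left(4 - 5\right) 9 = 310 \left(\left(-1\right) 9\right) = 310 \left(-9\right) = -2790$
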